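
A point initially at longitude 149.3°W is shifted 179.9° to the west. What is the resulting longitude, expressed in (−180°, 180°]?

Start at -149.3°; shift −179.9° → -329.2°.
-329.2° lies outside (−180°, 180°]; add 360° → +30.8°.

30.8°E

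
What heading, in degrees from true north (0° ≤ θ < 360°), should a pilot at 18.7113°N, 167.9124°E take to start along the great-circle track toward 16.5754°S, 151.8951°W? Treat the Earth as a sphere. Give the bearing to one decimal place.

Δλ = -151.8951 − 167.9124 = -319.8075°; wrapped into (−180°, 180°]: 40.1925°.
θ = atan2( sin Δλ · cos φ₂ , cos φ₁ · sin φ₂ − sin φ₁ · cos φ₂ · cos Δλ )
  = atan2(0.61854, -0.50507) = 129.233° → normalised to [0°, 360°): 129.233°.

129.2°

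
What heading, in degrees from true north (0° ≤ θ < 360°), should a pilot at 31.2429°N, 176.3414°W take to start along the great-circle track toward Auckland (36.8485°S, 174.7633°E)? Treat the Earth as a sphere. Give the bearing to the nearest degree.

188°

Δλ = 174.7633 − -176.3414 = 351.1047°; wrapped into (−180°, 180°]: -8.8953°.
θ = atan2( sin Δλ · cos φ₂ , cos φ₁ · sin φ₂ − sin φ₁ · cos φ₂ · cos Δλ )
  = atan2(-0.12374, -0.92279) = -172.363° → normalised to [0°, 360°): 187.637°.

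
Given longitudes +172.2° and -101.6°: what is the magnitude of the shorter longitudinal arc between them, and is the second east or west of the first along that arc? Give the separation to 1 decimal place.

86.2° east

Raw difference: -101.6 − 172.2 = -273.8°.
Normalise into (−180°, 180°]: -273.8° + 360° = 86.2°.
Positive ⇒ the second point lies to the east; separation 86.2°.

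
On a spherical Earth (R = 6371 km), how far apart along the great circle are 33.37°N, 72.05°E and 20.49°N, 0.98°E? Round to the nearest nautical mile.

3812 nmi

Δλ = 0.98 − 72.05 = -71.07°.
Δφ = 20.49 − 33.37 = -12.88°.
a = sin²(Δφ/2) + cos φ₁ · cos φ₂ · sin²(Δλ/2) = 0.276836.
c = 2·atan2(√a, √(1−a)) = 1.10814 rad → d = 6371·c ≈ 7059.96 km ≈ 3812.07 nmi.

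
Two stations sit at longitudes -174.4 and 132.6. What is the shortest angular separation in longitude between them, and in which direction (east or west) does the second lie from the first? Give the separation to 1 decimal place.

Raw difference: 132.6 − -174.4 = 307.0°.
Normalise into (−180°, 180°]: 307.0° − 360° = -53.0°.
Negative ⇒ the second point lies to the west; separation 53.0°.

53.0° west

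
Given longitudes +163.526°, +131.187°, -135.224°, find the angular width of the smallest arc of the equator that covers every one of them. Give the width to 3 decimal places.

Sort the longitudes: -135.224°, +131.187°, +163.526°.
Eastward gaps between consecutive values (wrapping around): 266.411°, 32.339°, 61.250°.
Largest gap = 266.411° ⇒ minimal covering band is its complement: 360° − 266.411° = 93.589°.
Band runs from +131.187° eastward to -135.224°, crossing the antimeridian.

93.589°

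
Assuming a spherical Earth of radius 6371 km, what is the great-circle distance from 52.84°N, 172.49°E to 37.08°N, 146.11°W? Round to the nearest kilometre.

3630 km

Δλ = -146.11 − 172.49 = -318.60°; wrapped into (−180°, 180°]: 41.40°.
Δφ = 37.08 − 52.84 = -15.76°.
a = sin²(Δφ/2) + cos φ₁ · cos φ₂ · sin²(Δλ/2) = 0.079007.
c = 2·atan2(√a, √(1−a)) = 0.56984 rad → d = 6371·c ≈ 3630.47 km.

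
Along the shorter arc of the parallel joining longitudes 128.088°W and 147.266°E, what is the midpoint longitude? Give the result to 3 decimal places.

170.411°W

Signed shortest Δλ from -128.088° to +147.266° is -84.646°.
Midpoint longitude = -128.088° + (-84.646°)/2 = -128.088° − 42.323° = -170.411°.
(The naïve average (-128.088 + +147.266)/2 = 9.589° is on the wrong side of the globe.)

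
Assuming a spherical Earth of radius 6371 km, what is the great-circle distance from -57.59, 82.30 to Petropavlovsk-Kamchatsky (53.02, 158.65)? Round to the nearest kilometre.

Δλ = 158.65 − 82.30 = 76.35°.
Δφ = 53.02 − -57.59 = 110.61°.
a = sin²(Δφ/2) + cos φ₁ · cos φ₂ · sin²(Δλ/2) = 0.799164.
c = 2·atan2(√a, √(1−a)) = 2.21221 rad → d = 6371·c ≈ 14093.98 km.

14094 km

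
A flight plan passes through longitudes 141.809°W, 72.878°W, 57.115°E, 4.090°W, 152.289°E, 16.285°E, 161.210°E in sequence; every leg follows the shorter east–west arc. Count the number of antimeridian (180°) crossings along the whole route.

Leg 1: -141.809° → -72.878°, shortest Δλ = 68.931° (east) — does not cross 180°.
Leg 2: -72.878° → +57.115°, shortest Δλ = 129.993° (east) — does not cross 180°.
Leg 3: +57.115° → -4.090°, shortest Δλ = -61.205° (west) — does not cross 180°.
Leg 4: -4.090° → +152.289°, shortest Δλ = 156.379° (east) — does not cross 180°.
Leg 5: +152.289° → +16.285°, shortest Δλ = -136.004° (west) — does not cross 180°.
Leg 6: +16.285° → +161.210°, shortest Δλ = 144.925° (east) — does not cross 180°.
Total crossings: 0.

0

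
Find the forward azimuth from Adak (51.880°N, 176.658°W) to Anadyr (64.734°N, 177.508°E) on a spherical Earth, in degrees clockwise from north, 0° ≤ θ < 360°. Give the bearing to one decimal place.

Δλ = 177.508 − -176.658 = 354.166°; wrapped into (−180°, 180°]: -5.834°.
θ = atan2( sin Δλ · cos φ₂ , cos φ₁ · sin φ₂ − sin φ₁ · cos φ₂ · cos Δλ )
  = atan2(-0.04338, 0.22421) = -10.952° → normalised to [0°, 360°): 349.048°.

349.0°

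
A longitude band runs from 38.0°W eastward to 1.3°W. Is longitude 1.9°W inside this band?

Yes

Band width going east from -38.0° to -1.3°: ((-1.3 − -38.0) mod 360) = 36.7°.
Offset of -1.9° east of the west edge: ((-1.9 − -38.0) mod 360) = 36.1°.
36.1° ≤ 36.7° ⇒ inside.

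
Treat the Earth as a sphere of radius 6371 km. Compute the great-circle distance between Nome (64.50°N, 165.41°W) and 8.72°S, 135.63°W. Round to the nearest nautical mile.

Δλ = -135.63 − -165.41 = 29.78°.
Δφ = -8.72 − 64.50 = -73.22°.
a = sin²(Δφ/2) + cos φ₁ · cos φ₂ · sin²(Δλ/2) = 0.383749.
c = 2·atan2(√a, √(1−a)) = 1.33615 rad → d = 6371·c ≈ 8512.60 km ≈ 4596.44 nmi.

4596 nmi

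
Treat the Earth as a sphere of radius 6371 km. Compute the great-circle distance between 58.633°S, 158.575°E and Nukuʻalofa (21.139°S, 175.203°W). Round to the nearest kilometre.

4667 km

Δλ = -175.203 − 158.575 = -333.778°; wrapped into (−180°, 180°]: 26.222°.
Δφ = -21.139 − -58.633 = 37.494°.
a = sin²(Δφ/2) + cos φ₁ · cos φ₂ · sin²(Δλ/2) = 0.128273.
c = 2·atan2(√a, √(1−a)) = 0.73258 rad → d = 6371·c ≈ 4667.24 km.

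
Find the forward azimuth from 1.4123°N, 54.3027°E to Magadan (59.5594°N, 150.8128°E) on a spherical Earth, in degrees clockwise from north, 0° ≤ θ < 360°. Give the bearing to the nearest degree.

30°

Δλ = 150.8128 − 54.3027 = 96.5101°.
θ = atan2( sin Δλ · cos φ₂ , cos φ₁ · sin φ₂ − sin φ₁ · cos φ₂ · cos Δλ )
  = atan2(0.50338, 0.86331) = 30.246° → normalised to [0°, 360°): 30.246°.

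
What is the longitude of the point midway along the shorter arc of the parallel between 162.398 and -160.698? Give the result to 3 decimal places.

-179.150°

Signed shortest Δλ from +162.398° to -160.698° is +36.904°.
Midpoint longitude = +162.398° + (+36.904°)/2 = +162.398° + 18.452° = +180.850°.
Normalise into (−180°, 180°]: -179.150°.
(The naïve average (+162.398 + -160.698)/2 = 0.85° is on the wrong side of the globe.)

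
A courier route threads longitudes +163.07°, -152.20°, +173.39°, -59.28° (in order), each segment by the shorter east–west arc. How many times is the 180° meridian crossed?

3

Leg 1: +163.07° → -152.20°, shortest Δλ = 44.73° (east) — crosses 180°.
Leg 2: -152.20° → +173.39°, shortest Δλ = -34.41° (west) — crosses 180°.
Leg 3: +173.39° → -59.28°, shortest Δλ = 127.33° (east) — crosses 180°.
Total crossings: 3.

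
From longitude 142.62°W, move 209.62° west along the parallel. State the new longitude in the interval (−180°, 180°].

7.76°E

Start at -142.62°; shift −209.62° → -352.24°.
-352.24° lies outside (−180°, 180°]; add 360° → +7.76°.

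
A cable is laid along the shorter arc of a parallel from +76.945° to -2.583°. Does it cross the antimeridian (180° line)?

Signed shortest Δλ = ((-2.583 − 76.945 + 180) mod 360) − 180 = -79.528°.
Going west by 79.528° from +76.945° reaches -2.583° without touching 180°.

No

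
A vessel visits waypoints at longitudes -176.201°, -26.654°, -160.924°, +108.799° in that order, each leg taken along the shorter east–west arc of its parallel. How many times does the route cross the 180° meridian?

1

Leg 1: -176.201° → -26.654°, shortest Δλ = 149.547° (east) — does not cross 180°.
Leg 2: -26.654° → -160.924°, shortest Δλ = -134.27° (west) — does not cross 180°.
Leg 3: -160.924° → +108.799°, shortest Δλ = -90.277° (west) — crosses 180°.
Total crossings: 1.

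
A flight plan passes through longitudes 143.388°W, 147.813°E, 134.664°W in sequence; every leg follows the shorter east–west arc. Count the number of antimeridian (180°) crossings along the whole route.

Leg 1: -143.388° → +147.813°, shortest Δλ = -68.799° (west) — crosses 180°.
Leg 2: +147.813° → -134.664°, shortest Δλ = 77.523° (east) — crosses 180°.
Total crossings: 2.

2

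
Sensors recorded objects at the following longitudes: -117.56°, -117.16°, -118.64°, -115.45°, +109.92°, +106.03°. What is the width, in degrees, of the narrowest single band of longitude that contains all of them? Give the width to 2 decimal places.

Sort the longitudes: -118.64°, -117.56°, -117.16°, -115.45°, +106.03°, +109.92°.
Eastward gaps between consecutive values (wrapping around): 1.08°, 0.40°, 1.71°, 221.48°, 3.89°, 131.44°.
Largest gap = 221.48° ⇒ minimal covering band is its complement: 360° − 221.48° = 138.52°.
Band runs from +106.03° eastward to -115.45°, crossing the antimeridian.

138.52°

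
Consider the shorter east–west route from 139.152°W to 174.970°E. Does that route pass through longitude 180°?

Naïve |174.970 − -139.152| = 314.122° > 180°, so the shorter arc goes the other way round — across 180°.
Signed shortest Δλ = ((174.970 − -139.152 + 180) mod 360) − 180 = -45.878°.
Going west by 45.878° from -139.152° passes through 180° before reaching +174.970°.

Yes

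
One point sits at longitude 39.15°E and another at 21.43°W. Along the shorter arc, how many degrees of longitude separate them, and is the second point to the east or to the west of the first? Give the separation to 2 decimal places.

60.58° west

Raw difference: -21.43 − 39.15 = -60.58°.
Normalise into (−180°, 180°]: -60.58° stays -60.58°.
Negative ⇒ the second point lies to the west; separation 60.58°.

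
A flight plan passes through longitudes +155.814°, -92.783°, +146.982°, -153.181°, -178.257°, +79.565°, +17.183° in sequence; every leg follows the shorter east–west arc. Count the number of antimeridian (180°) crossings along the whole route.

4

Leg 1: +155.814° → -92.783°, shortest Δλ = 111.403° (east) — crosses 180°.
Leg 2: -92.783° → +146.982°, shortest Δλ = -120.235° (west) — crosses 180°.
Leg 3: +146.982° → -153.181°, shortest Δλ = 59.837° (east) — crosses 180°.
Leg 4: -153.181° → -178.257°, shortest Δλ = -25.076° (west) — does not cross 180°.
Leg 5: -178.257° → +79.565°, shortest Δλ = -102.178° (west) — crosses 180°.
Leg 6: +79.565° → +17.183°, shortest Δλ = -62.382° (west) — does not cross 180°.
Total crossings: 4.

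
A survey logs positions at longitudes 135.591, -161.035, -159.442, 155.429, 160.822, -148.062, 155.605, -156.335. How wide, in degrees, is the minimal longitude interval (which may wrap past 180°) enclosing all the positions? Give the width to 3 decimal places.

76.347°

Sort the longitudes: -161.035°, -159.442°, -156.335°, -148.062°, +135.591°, +155.429°, +155.605°, +160.822°.
Eastward gaps between consecutive values (wrapping around): 1.593°, 3.107°, 8.273°, 283.653°, 19.838°, 0.176°, 5.217°, 38.143°.
Largest gap = 283.653° ⇒ minimal covering band is its complement: 360° − 283.653° = 76.347°.
Band runs from +135.591° eastward to -148.062°, crossing the antimeridian.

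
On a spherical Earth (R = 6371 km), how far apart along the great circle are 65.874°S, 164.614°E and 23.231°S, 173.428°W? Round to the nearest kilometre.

4993 km

Δλ = -173.428 − 164.614 = -338.042°; wrapped into (−180°, 180°]: 21.958°.
Δφ = -23.231 − -65.874 = 42.643°.
a = sin²(Δφ/2) + cos φ₁ · cos φ₂ · sin²(Δλ/2) = 0.145829.
c = 2·atan2(√a, √(1−a)) = 0.78365 rad → d = 6371·c ≈ 4992.63 km.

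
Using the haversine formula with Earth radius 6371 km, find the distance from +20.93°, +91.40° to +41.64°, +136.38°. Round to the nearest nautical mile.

2583 nmi

Δλ = 136.38 − 91.40 = 44.98°.
Δφ = 41.64 − 20.93 = 20.71°.
a = sin²(Δφ/2) + cos φ₁ · cos φ₂ · sin²(Δλ/2) = 0.134446.
c = 2·atan2(√a, √(1−a)) = 0.75085 rad → d = 6371·c ≈ 4783.67 km ≈ 2582.98 nmi.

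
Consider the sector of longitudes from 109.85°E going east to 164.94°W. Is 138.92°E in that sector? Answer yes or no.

Yes

Band width going east from +109.85° to -164.94°: ((-164.94 − 109.85) mod 360) = 85.21°.
Offset of +138.92° east of the west edge: ((138.92 − 109.85) mod 360) = 29.07°.
29.07° ≤ 85.21° ⇒ inside.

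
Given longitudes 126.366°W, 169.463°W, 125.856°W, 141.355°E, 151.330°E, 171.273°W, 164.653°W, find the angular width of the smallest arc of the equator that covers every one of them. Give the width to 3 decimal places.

92.789°

Sort the longitudes: -171.273°, -169.463°, -164.653°, -126.366°, -125.856°, +141.355°, +151.330°.
Eastward gaps between consecutive values (wrapping around): 1.810°, 4.810°, 38.287°, 0.510°, 267.211°, 9.975°, 37.397°.
Largest gap = 267.211° ⇒ minimal covering band is its complement: 360° − 267.211° = 92.789°.
Band runs from +141.355° eastward to -125.856°, crossing the antimeridian.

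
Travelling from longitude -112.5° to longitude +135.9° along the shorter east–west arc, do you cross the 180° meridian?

Yes

Naïve |135.9 − -112.5| = 248.4° > 180°, so the shorter arc goes the other way round — across 180°.
Signed shortest Δλ = ((135.9 − -112.5 + 180) mod 360) − 180 = -111.6°.
Going west by 111.6° from -112.5° passes through 180° before reaching +135.9°.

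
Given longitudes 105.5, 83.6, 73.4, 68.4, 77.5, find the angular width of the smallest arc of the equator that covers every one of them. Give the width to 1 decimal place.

Sort the longitudes: +68.4°, +73.4°, +77.5°, +83.6°, +105.5°.
Eastward gaps between consecutive values (wrapping around): 5.0°, 4.1°, 6.1°, 21.9°, 322.9°.
Largest gap = 322.9° ⇒ minimal covering band is its complement: 360° − 322.9° = 37.1°.
Band runs from +68.4° eastward to +105.5°.

37.1°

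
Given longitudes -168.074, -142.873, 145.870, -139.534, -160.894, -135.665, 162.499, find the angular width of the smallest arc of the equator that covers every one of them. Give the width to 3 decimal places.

Sort the longitudes: -168.074°, -160.894°, -142.873°, -139.534°, -135.665°, +145.870°, +162.499°.
Eastward gaps between consecutive values (wrapping around): 7.180°, 18.021°, 3.339°, 3.869°, 281.535°, 16.629°, 29.427°.
Largest gap = 281.535° ⇒ minimal covering band is its complement: 360° − 281.535° = 78.465°.
Band runs from +145.870° eastward to -135.665°, crossing the antimeridian.

78.465°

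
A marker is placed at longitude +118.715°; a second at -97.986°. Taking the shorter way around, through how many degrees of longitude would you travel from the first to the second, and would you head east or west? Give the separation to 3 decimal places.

Raw difference: -97.986 − 118.715 = -216.701°.
Normalise into (−180°, 180°]: -216.701° + 360° = 143.299°.
Positive ⇒ the second point lies to the east; separation 143.299°.

143.299° east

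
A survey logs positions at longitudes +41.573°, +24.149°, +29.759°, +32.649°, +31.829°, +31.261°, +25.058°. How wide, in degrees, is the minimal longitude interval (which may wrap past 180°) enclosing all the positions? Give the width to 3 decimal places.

Sort the longitudes: +24.149°, +25.058°, +29.759°, +31.261°, +31.829°, +32.649°, +41.573°.
Eastward gaps between consecutive values (wrapping around): 0.909°, 4.701°, 1.502°, 0.568°, 0.820°, 8.924°, 342.576°.
Largest gap = 342.576° ⇒ minimal covering band is its complement: 360° − 342.576° = 17.424°.
Band runs from +24.149° eastward to +41.573°.

17.424°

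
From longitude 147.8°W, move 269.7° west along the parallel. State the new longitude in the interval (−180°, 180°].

Start at -147.8°; shift −269.7° → -417.5°.
-417.5° lies outside (−180°, 180°]; add 360° → -57.5°.

57.5°W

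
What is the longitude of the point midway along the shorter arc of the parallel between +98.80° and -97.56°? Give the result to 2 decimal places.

Signed shortest Δλ from +98.80° to -97.56° is +163.64°.
Midpoint longitude = +98.80° + (+163.64°)/2 = +98.80° + 81.82° = +180.62°.
Normalise into (−180°, 180°]: -179.38°.
(The naïve average (+98.80 + -97.56)/2 = 0.62° is on the wrong side of the globe.)

-179.38°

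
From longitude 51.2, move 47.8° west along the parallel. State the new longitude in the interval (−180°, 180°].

+3.4°

Start at +51.2°; shift −47.8° → +3.4°.
+3.4° already lies in (−180°, 180°].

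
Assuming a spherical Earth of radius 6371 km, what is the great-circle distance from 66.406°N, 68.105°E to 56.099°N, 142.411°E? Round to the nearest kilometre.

Δλ = 142.411 − 68.105 = 74.306°.
Δφ = 56.099 − 66.406 = -10.307°.
a = sin²(Δφ/2) + cos φ₁ · cos φ₂ · sin²(Δλ/2) = 0.089497.
c = 2·atan2(√a, √(1−a)) = 0.60763 rad → d = 6371·c ≈ 3871.18 km.

3871 km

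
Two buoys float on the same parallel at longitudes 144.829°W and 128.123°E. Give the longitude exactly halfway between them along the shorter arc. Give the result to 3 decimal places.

171.647°E

Signed shortest Δλ from -144.829° to +128.123° is -87.048°.
Midpoint longitude = -144.829° + (-87.048°)/2 = -144.829° − 43.524° = -188.353°.
Normalise into (−180°, 180°]: +171.647°.
(The naïve average (-144.829 + +128.123)/2 = -8.353° is on the wrong side of the globe.)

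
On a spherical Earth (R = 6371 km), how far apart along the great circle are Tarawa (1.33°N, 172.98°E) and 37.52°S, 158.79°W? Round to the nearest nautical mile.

2810 nmi

Δλ = -158.79 − 172.98 = -331.77°; wrapped into (−180°, 180°]: 28.23°.
Δφ = -37.52 − 1.33 = -38.85°.
a = sin²(Δφ/2) + cos φ₁ · cos φ₂ · sin²(Δλ/2) = 0.157762.
c = 2·atan2(√a, √(1−a)) = 0.81691 rad → d = 6371·c ≈ 5204.54 km ≈ 2810.22 nmi.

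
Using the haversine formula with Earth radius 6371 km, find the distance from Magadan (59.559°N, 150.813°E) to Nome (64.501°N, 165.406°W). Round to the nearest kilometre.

2298 km

Δλ = -165.406 − 150.813 = -316.219°; wrapped into (−180°, 180°]: 43.781°.
Δφ = 64.501 − 59.559 = 4.942°.
a = sin²(Δφ/2) + cos φ₁ · cos φ₂ · sin²(Δλ/2) = 0.032177.
c = 2·atan2(√a, √(1−a)) = 0.36071 rad → d = 6371·c ≈ 2298.10 km.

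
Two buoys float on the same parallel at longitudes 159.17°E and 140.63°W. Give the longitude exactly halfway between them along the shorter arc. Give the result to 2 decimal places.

170.73°W

Signed shortest Δλ from +159.17° to -140.63° is +60.20°.
Midpoint longitude = +159.17° + (+60.20°)/2 = +159.17° + 30.10° = +189.27°.
Normalise into (−180°, 180°]: -170.73°.
(The naïve average (+159.17 + -140.63)/2 = 9.27° is on the wrong side of the globe.)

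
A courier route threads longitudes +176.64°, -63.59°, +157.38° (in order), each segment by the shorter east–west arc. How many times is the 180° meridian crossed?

2

Leg 1: +176.64° → -63.59°, shortest Δλ = 119.77° (east) — crosses 180°.
Leg 2: -63.59° → +157.38°, shortest Δλ = -139.03° (west) — crosses 180°.
Total crossings: 2.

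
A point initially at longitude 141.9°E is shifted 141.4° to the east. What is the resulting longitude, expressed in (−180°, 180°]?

76.7°W

Start at +141.9°; shift +141.4° → +283.3°.
+283.3° lies outside (−180°, 180°]; subtract 360° → -76.7°.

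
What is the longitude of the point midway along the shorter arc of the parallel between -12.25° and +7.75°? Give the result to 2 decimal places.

Signed shortest Δλ from -12.25° to +7.75° is +20.00°.
Midpoint longitude = -12.25° + (+20.00°)/2 = -12.25° + 10.00° = -2.25°.

-2.25°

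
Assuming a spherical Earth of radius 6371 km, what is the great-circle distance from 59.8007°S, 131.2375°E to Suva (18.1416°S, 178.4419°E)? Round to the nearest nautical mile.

Δλ = 178.4419 − 131.2375 = 47.2044°.
Δφ = -18.1416 − -59.8007 = 41.6591°.
a = sin²(Δφ/2) + cos φ₁ · cos φ₂ · sin²(Δλ/2) = 0.203071.
c = 2·atan2(√a, √(1−a)) = 0.93495 rad → d = 6371·c ≈ 5956.58 km ≈ 3216.29 nmi.

3216 nmi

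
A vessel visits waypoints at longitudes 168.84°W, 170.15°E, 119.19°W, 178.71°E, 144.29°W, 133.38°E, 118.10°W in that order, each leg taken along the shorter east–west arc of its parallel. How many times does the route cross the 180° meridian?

Leg 1: -168.84° → +170.15°, shortest Δλ = -21.01° (west) — crosses 180°.
Leg 2: +170.15° → -119.19°, shortest Δλ = 70.66° (east) — crosses 180°.
Leg 3: -119.19° → +178.71°, shortest Δλ = -62.1° (west) — crosses 180°.
Leg 4: +178.71° → -144.29°, shortest Δλ = 37.0° (east) — crosses 180°.
Leg 5: -144.29° → +133.38°, shortest Δλ = -82.33° (west) — crosses 180°.
Leg 6: +133.38° → -118.10°, shortest Δλ = 108.52° (east) — crosses 180°.
Total crossings: 6.

6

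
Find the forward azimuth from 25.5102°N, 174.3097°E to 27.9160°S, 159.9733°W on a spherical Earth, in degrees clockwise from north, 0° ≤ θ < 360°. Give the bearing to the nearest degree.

Δλ = -159.9733 − 174.3097 = -334.2830°; wrapped into (−180°, 180°]: 25.7170°.
θ = atan2( sin Δλ · cos φ₂ , cos φ₁ · sin φ₂ − sin φ₁ · cos φ₂ · cos Δλ )
  = atan2(0.38343, -0.76540) = 153.391° → normalised to [0°, 360°): 153.391°.

153°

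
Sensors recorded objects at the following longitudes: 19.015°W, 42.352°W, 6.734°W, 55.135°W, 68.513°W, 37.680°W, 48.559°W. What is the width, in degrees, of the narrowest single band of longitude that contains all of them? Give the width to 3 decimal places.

61.779°

Sort the longitudes: -68.513°, -55.135°, -48.559°, -42.352°, -37.680°, -19.015°, -6.734°.
Eastward gaps between consecutive values (wrapping around): 13.378°, 6.576°, 6.207°, 4.672°, 18.665°, 12.281°, 298.221°.
Largest gap = 298.221° ⇒ minimal covering band is its complement: 360° − 298.221° = 61.779°.
Band runs from -68.513° eastward to -6.734°.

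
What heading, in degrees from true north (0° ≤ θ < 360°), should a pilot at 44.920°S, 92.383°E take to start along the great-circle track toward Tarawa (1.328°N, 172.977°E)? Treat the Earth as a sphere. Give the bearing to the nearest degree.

82°

Δλ = 172.977 − 92.383 = 80.594°.
θ = atan2( sin Δλ · cos φ₂ , cos φ₁ · sin φ₂ − sin φ₁ · cos φ₂ · cos Δλ )
  = atan2(0.98629, 0.13178) = 82.390° → normalised to [0°, 360°): 82.390°.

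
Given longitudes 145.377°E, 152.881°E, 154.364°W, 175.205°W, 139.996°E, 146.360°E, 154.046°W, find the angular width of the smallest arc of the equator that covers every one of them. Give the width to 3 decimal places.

65.958°

Sort the longitudes: -175.205°, -154.364°, -154.046°, +139.996°, +145.377°, +146.360°, +152.881°.
Eastward gaps between consecutive values (wrapping around): 20.841°, 0.318°, 294.042°, 5.381°, 0.983°, 6.521°, 31.914°.
Largest gap = 294.042° ⇒ minimal covering band is its complement: 360° − 294.042° = 65.958°.
Band runs from +139.996° eastward to -154.046°, crossing the antimeridian.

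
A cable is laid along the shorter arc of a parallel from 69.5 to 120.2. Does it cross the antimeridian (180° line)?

No

Signed shortest Δλ = ((120.2 − 69.5 + 180) mod 360) − 180 = 50.7°.
Going east by 50.7° from +69.5° reaches +120.2° without touching 180°.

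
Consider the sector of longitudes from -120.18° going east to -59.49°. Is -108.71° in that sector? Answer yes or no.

Yes

Band width going east from -120.18° to -59.49°: ((-59.49 − -120.18) mod 360) = 60.69°.
Offset of -108.71° east of the west edge: ((-108.71 − -120.18) mod 360) = 11.47°.
11.47° ≤ 60.69° ⇒ inside.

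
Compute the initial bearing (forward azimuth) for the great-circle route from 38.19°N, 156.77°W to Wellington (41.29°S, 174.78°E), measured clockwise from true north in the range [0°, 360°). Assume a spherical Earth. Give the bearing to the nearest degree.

201°

Δλ = 174.78 − -156.77 = 331.55°; wrapped into (−180°, 180°]: -28.45°.
θ = atan2( sin Δλ · cos φ₂ , cos φ₁ · sin φ₂ − sin φ₁ · cos φ₂ · cos Δλ )
  = atan2(-0.35795, -0.92709) = -158.888° → normalised to [0°, 360°): 201.112°.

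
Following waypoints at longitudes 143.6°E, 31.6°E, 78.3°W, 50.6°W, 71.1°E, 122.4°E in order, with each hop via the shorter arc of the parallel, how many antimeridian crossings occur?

0

Leg 1: +143.6° → +31.6°, shortest Δλ = -112.0° (west) — does not cross 180°.
Leg 2: +31.6° → -78.3°, shortest Δλ = -109.9° (west) — does not cross 180°.
Leg 3: -78.3° → -50.6°, shortest Δλ = 27.7° (east) — does not cross 180°.
Leg 4: -50.6° → +71.1°, shortest Δλ = 121.7° (east) — does not cross 180°.
Leg 5: +71.1° → +122.4°, shortest Δλ = 51.3° (east) — does not cross 180°.
Total crossings: 0.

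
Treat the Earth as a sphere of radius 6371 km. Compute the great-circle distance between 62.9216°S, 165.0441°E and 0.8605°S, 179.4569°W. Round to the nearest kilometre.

Δλ = -179.4569 − 165.0441 = -344.5010°; wrapped into (−180°, 180°]: 15.4990°.
Δφ = -0.8605 − -62.9216 = 62.0611°.
a = sin²(Δφ/2) + cos φ₁ · cos φ₂ · sin²(Δλ/2) = 0.274011.
c = 2·atan2(√a, √(1−a)) = 1.10181 rad → d = 6371·c ≈ 7019.66 km.

7020 km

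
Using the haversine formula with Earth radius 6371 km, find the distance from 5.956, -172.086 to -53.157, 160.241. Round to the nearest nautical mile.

3817 nmi

Δλ = 160.241 − -172.086 = 332.327°; wrapped into (−180°, 180°]: -27.673°.
Δφ = -53.157 − 5.956 = -59.113°.
a = sin²(Δφ/2) + cos φ₁ · cos φ₂ · sin²(Δλ/2) = 0.277436.
c = 2·atan2(√a, √(1−a)) = 1.10948 rad → d = 6371·c ≈ 7068.50 km ≈ 3816.68 nmi.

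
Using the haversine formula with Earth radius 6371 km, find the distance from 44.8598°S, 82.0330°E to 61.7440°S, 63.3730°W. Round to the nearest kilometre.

Δλ = -63.3730 − 82.0330 = -145.4060°.
Δφ = -61.7440 − -44.8598 = -16.8842°.
a = sin²(Δφ/2) + cos φ₁ · cos φ₂ · sin²(Δλ/2) = 0.327459.
c = 2·atan2(√a, √(1−a)) = 1.21847 rad → d = 6371·c ≈ 7762.87 km.

7763 km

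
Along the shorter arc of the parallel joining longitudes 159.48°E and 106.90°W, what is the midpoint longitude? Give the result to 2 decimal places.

Signed shortest Δλ from +159.48° to -106.90° is +93.62°.
Midpoint longitude = +159.48° + (+93.62°)/2 = +159.48° + 46.81° = +206.29°.
Normalise into (−180°, 180°]: -153.71°.
(The naïve average (+159.48 + -106.90)/2 = 26.29° is on the wrong side of the globe.)

153.71°W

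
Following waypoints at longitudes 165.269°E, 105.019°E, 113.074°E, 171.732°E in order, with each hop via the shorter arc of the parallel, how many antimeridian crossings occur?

Leg 1: +165.269° → +105.019°, shortest Δλ = -60.25° (west) — does not cross 180°.
Leg 2: +105.019° → +113.074°, shortest Δλ = 8.055° (east) — does not cross 180°.
Leg 3: +113.074° → +171.732°, shortest Δλ = 58.658° (east) — does not cross 180°.
Total crossings: 0.

0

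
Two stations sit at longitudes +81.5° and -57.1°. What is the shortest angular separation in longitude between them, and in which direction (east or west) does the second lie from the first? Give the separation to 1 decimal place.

Raw difference: -57.1 − 81.5 = -138.6°.
Normalise into (−180°, 180°]: -138.6° stays -138.6°.
Negative ⇒ the second point lies to the west; separation 138.6°.

138.6° west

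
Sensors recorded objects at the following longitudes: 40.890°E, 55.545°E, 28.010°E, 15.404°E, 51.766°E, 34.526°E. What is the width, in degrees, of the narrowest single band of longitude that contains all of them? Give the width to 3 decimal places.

Sort the longitudes: +15.404°, +28.010°, +34.526°, +40.890°, +51.766°, +55.545°.
Eastward gaps between consecutive values (wrapping around): 12.606°, 6.516°, 6.364°, 10.876°, 3.779°, 319.859°.
Largest gap = 319.859° ⇒ minimal covering band is its complement: 360° − 319.859° = 40.141°.
Band runs from +15.404° eastward to +55.545°.

40.141°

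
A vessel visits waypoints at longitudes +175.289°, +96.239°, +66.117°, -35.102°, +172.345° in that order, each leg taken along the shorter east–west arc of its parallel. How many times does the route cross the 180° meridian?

Leg 1: +175.289° → +96.239°, shortest Δλ = -79.05° (west) — does not cross 180°.
Leg 2: +96.239° → +66.117°, shortest Δλ = -30.122° (west) — does not cross 180°.
Leg 3: +66.117° → -35.102°, shortest Δλ = -101.219° (west) — does not cross 180°.
Leg 4: -35.102° → +172.345°, shortest Δλ = -152.553° (west) — crosses 180°.
Total crossings: 1.

1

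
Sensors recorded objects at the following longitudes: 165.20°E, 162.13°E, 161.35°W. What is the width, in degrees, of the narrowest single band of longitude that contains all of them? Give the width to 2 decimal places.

36.52°

Sort the longitudes: -161.35°, +162.13°, +165.20°.
Eastward gaps between consecutive values (wrapping around): 323.48°, 3.07°, 33.45°.
Largest gap = 323.48° ⇒ minimal covering band is its complement: 360° − 323.48° = 36.52°.
Band runs from +162.13° eastward to -161.35°, crossing the antimeridian.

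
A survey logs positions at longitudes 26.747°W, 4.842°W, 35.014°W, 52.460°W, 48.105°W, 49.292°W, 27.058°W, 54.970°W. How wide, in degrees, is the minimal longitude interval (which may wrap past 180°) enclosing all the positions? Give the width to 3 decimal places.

50.128°

Sort the longitudes: -54.970°, -52.460°, -49.292°, -48.105°, -35.014°, -27.058°, -26.747°, -4.842°.
Eastward gaps between consecutive values (wrapping around): 2.510°, 3.168°, 1.187°, 13.091°, 7.956°, 0.311°, 21.905°, 309.872°.
Largest gap = 309.872° ⇒ minimal covering band is its complement: 360° − 309.872° = 50.128°.
Band runs from -54.970° eastward to -4.842°.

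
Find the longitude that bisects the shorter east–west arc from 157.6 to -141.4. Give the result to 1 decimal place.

-171.9°

Signed shortest Δλ from +157.6° to -141.4° is +61.0°.
Midpoint longitude = +157.6° + (+61.0°)/2 = +157.6° + 30.5° = +188.1°.
Normalise into (−180°, 180°]: -171.9°.
(The naïve average (+157.6 + -141.4)/2 = 8.1° is on the wrong side of the globe.)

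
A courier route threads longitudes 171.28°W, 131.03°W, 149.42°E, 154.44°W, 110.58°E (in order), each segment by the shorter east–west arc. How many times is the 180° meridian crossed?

3

Leg 1: -171.28° → -131.03°, shortest Δλ = 40.25° (east) — does not cross 180°.
Leg 2: -131.03° → +149.42°, shortest Δλ = -79.55° (west) — crosses 180°.
Leg 3: +149.42° → -154.44°, shortest Δλ = 56.14° (east) — crosses 180°.
Leg 4: -154.44° → +110.58°, shortest Δλ = -94.98° (west) — crosses 180°.
Total crossings: 3.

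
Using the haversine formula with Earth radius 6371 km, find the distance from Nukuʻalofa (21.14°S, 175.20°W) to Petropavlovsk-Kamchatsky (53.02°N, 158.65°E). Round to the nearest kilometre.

8624 km

Δλ = 158.65 − -175.20 = 333.85°; wrapped into (−180°, 180°]: -26.15°.
Δφ = 53.02 − -21.14 = 74.16°.
a = sin²(Δφ/2) + cos φ₁ · cos φ₂ · sin²(Δλ/2) = 0.392238.
c = 2·atan2(√a, √(1−a)) = 1.35357 rad → d = 6371·c ≈ 8623.58 km.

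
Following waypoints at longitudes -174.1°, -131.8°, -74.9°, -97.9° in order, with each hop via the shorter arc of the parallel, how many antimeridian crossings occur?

0

Leg 1: -174.1° → -131.8°, shortest Δλ = 42.3° (east) — does not cross 180°.
Leg 2: -131.8° → -74.9°, shortest Δλ = 56.9° (east) — does not cross 180°.
Leg 3: -74.9° → -97.9°, shortest Δλ = -23.0° (west) — does not cross 180°.
Total crossings: 0.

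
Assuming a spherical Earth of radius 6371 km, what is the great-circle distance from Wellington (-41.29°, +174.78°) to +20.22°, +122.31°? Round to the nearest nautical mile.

Δλ = 122.31 − 174.78 = -52.47°.
Δφ = 20.22 − -41.29 = 61.51°.
a = sin²(Δφ/2) + cos φ₁ · cos φ₂ · sin²(Δλ/2) = 0.399277.
c = 2·atan2(√a, √(1−a)) = 1.36796 rad → d = 6371·c ≈ 8715.29 km ≈ 4705.88 nmi.

4706 nmi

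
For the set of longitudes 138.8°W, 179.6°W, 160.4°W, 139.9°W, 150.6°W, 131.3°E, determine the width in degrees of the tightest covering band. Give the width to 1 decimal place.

89.9°

Sort the longitudes: -179.6°, -160.4°, -150.6°, -139.9°, -138.8°, +131.3°.
Eastward gaps between consecutive values (wrapping around): 19.2°, 9.8°, 10.7°, 1.1°, 270.1°, 49.1°.
Largest gap = 270.1° ⇒ minimal covering band is its complement: 360° − 270.1° = 89.9°.
Band runs from +131.3° eastward to -138.8°, crossing the antimeridian.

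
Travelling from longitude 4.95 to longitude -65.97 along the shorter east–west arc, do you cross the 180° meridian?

Signed shortest Δλ = ((-65.97 − 4.95 + 180) mod 360) − 180 = -70.92°.
Going west by 70.92° from +4.95° reaches -65.97° without touching 180°.

No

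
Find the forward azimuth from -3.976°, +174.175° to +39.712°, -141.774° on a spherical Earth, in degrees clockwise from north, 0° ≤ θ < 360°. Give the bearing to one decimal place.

38.4°

Δλ = -141.774 − 174.175 = -315.949°; wrapped into (−180°, 180°]: 44.051°.
θ = atan2( sin Δλ · cos φ₂ , cos φ₁ · sin φ₂ − sin φ₁ · cos φ₂ · cos Δλ )
  = atan2(0.53487, 0.67573) = 38.363° → normalised to [0°, 360°): 38.363°.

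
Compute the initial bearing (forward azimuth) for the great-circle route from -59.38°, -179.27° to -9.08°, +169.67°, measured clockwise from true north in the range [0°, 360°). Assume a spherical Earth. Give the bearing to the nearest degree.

Δλ = 169.67 − -179.27 = 348.94°; wrapped into (−180°, 180°]: -11.06°.
θ = atan2( sin Δλ · cos φ₂ , cos φ₁ · sin φ₂ − sin φ₁ · cos φ₂ · cos Δλ )
  = atan2(-0.18943, 0.75362) = -14.110° → normalised to [0°, 360°): 345.890°.

346°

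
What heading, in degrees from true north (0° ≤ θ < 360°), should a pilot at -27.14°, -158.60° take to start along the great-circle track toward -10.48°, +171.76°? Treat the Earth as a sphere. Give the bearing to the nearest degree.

295°

Δλ = 171.76 − -158.60 = 330.36°; wrapped into (−180°, 180°]: -29.64°.
θ = atan2( sin Δλ · cos φ₂ , cos φ₁ · sin φ₂ − sin φ₁ · cos φ₂ · cos Δλ )
  = atan2(-0.48630, 0.22800) = -64.881° → normalised to [0°, 360°): 295.119°.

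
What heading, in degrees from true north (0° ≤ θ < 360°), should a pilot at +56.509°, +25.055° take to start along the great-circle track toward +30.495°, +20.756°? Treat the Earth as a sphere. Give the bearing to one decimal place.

Δλ = 20.756 − 25.055 = -4.299°.
θ = atan2( sin Δλ · cos φ₂ , cos φ₁ · sin φ₂ − sin φ₁ · cos φ₂ · cos Δλ )
  = atan2(-0.06459, -0.43657) = -171.584° → normalised to [0°, 360°): 188.416°.

188.4°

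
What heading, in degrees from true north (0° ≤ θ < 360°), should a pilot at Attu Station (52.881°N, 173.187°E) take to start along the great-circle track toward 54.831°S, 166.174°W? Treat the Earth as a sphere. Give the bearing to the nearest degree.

168°

Δλ = -166.174 − 173.187 = -339.361°; wrapped into (−180°, 180°]: 20.639°.
θ = atan2( sin Δλ · cos φ₂ , cos φ₁ · sin φ₂ − sin φ₁ · cos φ₂ · cos Δλ )
  = atan2(0.20302, -0.92312) = 167.596° → normalised to [0°, 360°): 167.596°.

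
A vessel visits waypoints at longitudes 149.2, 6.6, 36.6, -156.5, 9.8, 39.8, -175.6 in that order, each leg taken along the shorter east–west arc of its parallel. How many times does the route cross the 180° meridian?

2

Leg 1: +149.2° → +6.6°, shortest Δλ = -142.6° (west) — does not cross 180°.
Leg 2: +6.6° → +36.6°, shortest Δλ = 30.0° (east) — does not cross 180°.
Leg 3: +36.6° → -156.5°, shortest Δλ = 166.9° (east) — crosses 180°.
Leg 4: -156.5° → +9.8°, shortest Δλ = 166.3° (east) — does not cross 180°.
Leg 5: +9.8° → +39.8°, shortest Δλ = 30.0° (east) — does not cross 180°.
Leg 6: +39.8° → -175.6°, shortest Δλ = 144.6° (east) — crosses 180°.
Total crossings: 2.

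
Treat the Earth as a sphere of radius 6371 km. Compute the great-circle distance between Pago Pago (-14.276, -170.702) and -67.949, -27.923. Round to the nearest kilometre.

Δλ = -27.923 − -170.702 = 142.779°.
Δφ = -67.949 − -14.276 = -53.673°.
a = sin²(Δφ/2) + cos φ₁ · cos φ₂ · sin²(Δλ/2) = 0.530586.
c = 2·atan2(√a, √(1−a)) = 1.63201 rad → d = 6371·c ≈ 10397.52 km.

10398 km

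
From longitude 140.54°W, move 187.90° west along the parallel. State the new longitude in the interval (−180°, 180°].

31.56°E

Start at -140.54°; shift −187.90° → -328.44°.
-328.44° lies outside (−180°, 180°]; add 360° → +31.56°.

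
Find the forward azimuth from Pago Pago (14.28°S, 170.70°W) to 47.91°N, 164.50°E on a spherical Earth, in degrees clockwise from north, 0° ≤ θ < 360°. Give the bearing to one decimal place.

Δλ = 164.50 − -170.70 = 335.20°; wrapped into (−180°, 180°]: -24.80°.
θ = atan2( sin Δλ · cos φ₂ , cos φ₁ · sin φ₂ − sin φ₁ · cos φ₂ · cos Δλ )
  = atan2(-0.28116, 0.86925) = -17.924° → normalised to [0°, 360°): 342.076°.

342.1°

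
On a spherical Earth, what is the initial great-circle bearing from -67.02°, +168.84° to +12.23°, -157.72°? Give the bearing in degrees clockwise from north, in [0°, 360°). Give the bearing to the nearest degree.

Δλ = -157.72 − 168.84 = -326.56°; wrapped into (−180°, 180°]: 33.44°.
θ = atan2( sin Δλ · cos φ₂ , cos φ₁ · sin φ₂ − sin φ₁ · cos φ₂ · cos Δλ )
  = atan2(0.53856, 0.83351) = 32.868° → normalised to [0°, 360°): 32.868°.

33°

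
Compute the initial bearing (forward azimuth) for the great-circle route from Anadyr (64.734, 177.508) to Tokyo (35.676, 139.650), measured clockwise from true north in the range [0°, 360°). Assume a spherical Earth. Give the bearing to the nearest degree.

Δλ = 139.650 − 177.508 = -37.858°.
θ = atan2( sin Δλ · cos φ₂ , cos φ₁ · sin φ₂ − sin φ₁ · cos φ₂ · cos Δλ )
  = atan2(-0.49853, -0.33108) = -123.589° → normalised to [0°, 360°): 236.411°.

236°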